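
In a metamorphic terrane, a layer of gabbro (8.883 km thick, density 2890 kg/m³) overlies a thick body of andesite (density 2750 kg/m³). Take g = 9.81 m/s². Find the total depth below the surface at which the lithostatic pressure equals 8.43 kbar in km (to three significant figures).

30.8 km

Pressure at base of upper layers: 2890×9.81×8883 = 2.518×10^8 Pa = 2.518 kbar
Remaining pressure to be supplied by andesite: 8.430×10^8 − 2.518×10^8 = 5.912×10^8 Pa
Additional depth in andesite = 5.912×10^8 Pa / (2750 kg/m³ × 9.81 m/s²) = 21913 m
Total depth = 8883 m + 21913 m = 30796 m
= 30.796 km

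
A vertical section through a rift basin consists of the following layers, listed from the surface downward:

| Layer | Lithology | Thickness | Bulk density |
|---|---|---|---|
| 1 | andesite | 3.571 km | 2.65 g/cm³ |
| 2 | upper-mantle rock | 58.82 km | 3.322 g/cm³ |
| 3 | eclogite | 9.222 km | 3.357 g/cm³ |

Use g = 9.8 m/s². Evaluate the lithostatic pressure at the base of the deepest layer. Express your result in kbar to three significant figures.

andesite: 2650 kg/m³ × 9.8 m/s² × 3571 m = 9.274×10^7 Pa = 0.9274 kbar
upper-mantle rock: 3322 kg/m³ × 9.8 m/s² × 58820 m = 1.915×10^9 Pa = 19.15 kbar
eclogite: 3357 kg/m³ × 9.8 m/s² × 9222 m = 3.034×10^8 Pa = 3.034 kbar
Total = 0.9274 + 19.15 + 3.034 = 23.111 kbar

23.1 kbar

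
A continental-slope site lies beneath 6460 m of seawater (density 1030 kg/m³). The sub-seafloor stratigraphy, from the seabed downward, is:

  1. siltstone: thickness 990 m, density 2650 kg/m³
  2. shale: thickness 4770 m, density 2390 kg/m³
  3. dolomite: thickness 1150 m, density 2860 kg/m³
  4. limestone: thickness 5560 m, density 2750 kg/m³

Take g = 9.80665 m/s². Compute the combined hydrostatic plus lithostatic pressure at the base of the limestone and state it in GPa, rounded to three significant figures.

seawater: 1030 kg/m³ × 9.80665 m/s² × 6460 m = 6.525×10^7 Pa = 0.06525 GPa
siltstone: 2650 kg/m³ × 9.80665 m/s² × 990 m = 2.573×10^7 Pa = 0.02573 GPa
shale: 2390 kg/m³ × 9.80665 m/s² × 4770 m = 1.118×10^8 Pa = 0.1118 GPa
dolomite: 2860 kg/m³ × 9.80665 m/s² × 1150 m = 3.225×10^7 Pa = 0.03225 GPa
limestone: 2750 kg/m³ × 9.80665 m/s² × 5560 m = 1.499×10^8 Pa = 0.1499 GPa
Total = 0.06525 + 0.02573 + 0.1118 + 0.03225 + 0.1499 = 0.38498 GPa

0.385 GPa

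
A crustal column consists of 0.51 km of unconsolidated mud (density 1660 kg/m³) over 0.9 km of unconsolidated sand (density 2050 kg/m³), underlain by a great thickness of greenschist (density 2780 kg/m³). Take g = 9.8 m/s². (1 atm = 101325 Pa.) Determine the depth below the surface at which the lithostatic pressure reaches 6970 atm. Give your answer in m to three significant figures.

26400 m

Pressure at base of upper layers: 1660×9.8×510 + 2050×9.8×900 = 2.638×10^7 Pa = 260.3 atm
Remaining pressure to be supplied by greenschist: 7.062×10^8 − 2.638×10^7 = 6.799×10^8 Pa
Additional depth in greenschist = 6.799×10^8 Pa / (2780 kg/m³ × 9.8 m/s²) = 24954 m
Total depth = 1410 m + 24954 m = 26364 m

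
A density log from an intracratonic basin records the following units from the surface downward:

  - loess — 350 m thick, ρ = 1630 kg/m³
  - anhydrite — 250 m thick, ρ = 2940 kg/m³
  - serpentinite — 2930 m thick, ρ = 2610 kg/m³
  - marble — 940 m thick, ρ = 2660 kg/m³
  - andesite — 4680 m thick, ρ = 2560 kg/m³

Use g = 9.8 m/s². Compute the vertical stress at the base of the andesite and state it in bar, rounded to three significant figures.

loess: 1630 kg/m³ × 9.8 m/s² × 350 m = 5.591×10^6 Pa = 55.91 bar
anhydrite: 2940 kg/m³ × 9.8 m/s² × 250 m = 7.203×10^6 Pa = 72.03 bar
serpentinite: 2610 kg/m³ × 9.8 m/s² × 2930 m = 7.494×10^7 Pa = 749.4 bar
marble: 2660 kg/m³ × 9.8 m/s² × 940 m = 2.450×10^7 Pa = 245.0 bar
andesite: 2560 kg/m³ × 9.8 m/s² × 4680 m = 1.174×10^8 Pa = 1174 bar
Total = 55.91 + 72.03 + 749.4 + 245.0 + 1174 = 2296.5 bar

2300 bar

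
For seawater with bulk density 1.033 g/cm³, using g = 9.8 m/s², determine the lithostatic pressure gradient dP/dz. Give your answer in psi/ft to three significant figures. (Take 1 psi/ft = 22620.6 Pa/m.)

dP/dz = ρg = 1033 kg/m³ × 9.8 m/s² = 10123 Pa/m
= 10123 Pa/m × (1 psi/ft / 22621 Pa/m) = 0.44753 psi/ft

0.448 psi/ft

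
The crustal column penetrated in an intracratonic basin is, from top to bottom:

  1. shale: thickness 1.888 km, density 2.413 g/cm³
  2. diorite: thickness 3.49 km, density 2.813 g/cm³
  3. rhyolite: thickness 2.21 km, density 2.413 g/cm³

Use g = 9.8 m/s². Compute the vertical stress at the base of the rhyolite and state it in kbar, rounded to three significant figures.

1.93 kbar

shale: 2413 kg/m³ × 9.8 m/s² × 1888 m = 4.465×10^7 Pa = 0.4465 kbar
diorite: 2813 kg/m³ × 9.8 m/s² × 3490 m = 9.621×10^7 Pa = 0.9621 kbar
rhyolite: 2413 kg/m³ × 9.8 m/s² × 2210 m = 5.226×10^7 Pa = 0.5226 kbar
Total = 0.4465 + 0.9621 + 0.5226 = 1.9312 kbar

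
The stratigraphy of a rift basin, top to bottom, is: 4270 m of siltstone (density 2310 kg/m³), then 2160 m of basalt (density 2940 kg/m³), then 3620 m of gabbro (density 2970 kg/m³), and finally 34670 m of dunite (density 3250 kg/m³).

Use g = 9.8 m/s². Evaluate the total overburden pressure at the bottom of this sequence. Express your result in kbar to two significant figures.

14 kbar

siltstone: 2310 kg/m³ × 9.8 m/s² × 4270 m = 9.666×10^7 Pa = 0.9666 kbar
basalt: 2940 kg/m³ × 9.8 m/s² × 2160 m = 6.223×10^7 Pa = 0.6223 kbar
gabbro: 2970 kg/m³ × 9.8 m/s² × 3620 m = 1.054×10^8 Pa = 1.054 kbar
dunite: 3250 kg/m³ × 9.8 m/s² × 34670 m = 1.104×10^9 Pa = 11.04 kbar
Total = 0.9666 + 0.6223 + 1.054 + 11.04 = 13.685 kbar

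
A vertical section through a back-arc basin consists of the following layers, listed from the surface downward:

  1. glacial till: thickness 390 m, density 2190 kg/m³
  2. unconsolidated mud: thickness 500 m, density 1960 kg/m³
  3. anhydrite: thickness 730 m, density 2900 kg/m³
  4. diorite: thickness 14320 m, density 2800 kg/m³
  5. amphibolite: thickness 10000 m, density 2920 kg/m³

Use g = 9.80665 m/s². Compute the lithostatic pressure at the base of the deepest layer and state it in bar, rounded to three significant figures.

7180 bar

glacial till: 2190 kg/m³ × 9.80665 m/s² × 390 m = 8.376×10^6 Pa = 83.76 bar
unconsolidated mud: 1960 kg/m³ × 9.80665 m/s² × 500 m = 9.611×10^6 Pa = 96.11 bar
anhydrite: 2900 kg/m³ × 9.80665 m/s² × 730 m = 2.076×10^7 Pa = 207.6 bar
diorite: 2800 kg/m³ × 9.80665 m/s² × 14320 m = 3.932×10^8 Pa = 3932 bar
amphibolite: 2920 kg/m³ × 9.80665 m/s² × 10000 m = 2.864×10^8 Pa = 2864 bar
Total = 83.76 + 96.11 + 207.6 + 3932 + 2864 = 7183.1 bar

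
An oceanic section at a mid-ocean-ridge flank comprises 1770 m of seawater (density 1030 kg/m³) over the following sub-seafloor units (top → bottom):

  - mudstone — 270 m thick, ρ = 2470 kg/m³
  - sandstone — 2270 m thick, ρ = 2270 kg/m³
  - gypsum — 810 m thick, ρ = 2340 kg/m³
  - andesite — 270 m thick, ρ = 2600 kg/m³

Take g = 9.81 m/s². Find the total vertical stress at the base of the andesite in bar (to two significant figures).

seawater: 1030 kg/m³ × 9.81 m/s² × 1770 m = 1.788×10^7 Pa = 178.8 bar
mudstone: 2470 kg/m³ × 9.81 m/s² × 270 m = 6.542×10^6 Pa = 65.42 bar
sandstone: 2270 kg/m³ × 9.81 m/s² × 2270 m = 5.055×10^7 Pa = 505.5 bar
gypsum: 2340 kg/m³ × 9.81 m/s² × 810 m = 1.859×10^7 Pa = 185.9 bar
andesite: 2600 kg/m³ × 9.81 m/s² × 270 m = 6.887×10^6 Pa = 68.87 bar
Total = 178.8 + 65.42 + 505.5 + 185.9 + 68.87 = 1004.6 bar

1000 bar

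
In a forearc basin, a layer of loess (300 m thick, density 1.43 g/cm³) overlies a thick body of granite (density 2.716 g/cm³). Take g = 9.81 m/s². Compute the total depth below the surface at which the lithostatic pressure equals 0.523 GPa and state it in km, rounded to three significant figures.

Pressure at base of upper layers: 1430×9.81×300 = 4.208×10^6 Pa = 4.208×10^-3 GPa
Remaining pressure to be supplied by granite: 5.230×10^8 − 4.208×10^6 = 5.188×10^8 Pa
Additional depth in granite = 5.188×10^8 Pa / (2716 kg/m³ × 9.81 m/s²) = 19471 m
Total depth = 300 m + 19471 m = 19771 m
= 19.771 km

19.8 km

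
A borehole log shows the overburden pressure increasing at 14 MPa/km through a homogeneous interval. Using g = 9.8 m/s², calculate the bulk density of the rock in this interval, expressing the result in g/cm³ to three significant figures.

ρ = (dP/dz)/g = 14 MPa/km / 9.8 m/s² = 14000 Pa/m / 9.8 m/s² = 1428.6 kg/m³
= 1.429 g/cm³

1.43 g/cm³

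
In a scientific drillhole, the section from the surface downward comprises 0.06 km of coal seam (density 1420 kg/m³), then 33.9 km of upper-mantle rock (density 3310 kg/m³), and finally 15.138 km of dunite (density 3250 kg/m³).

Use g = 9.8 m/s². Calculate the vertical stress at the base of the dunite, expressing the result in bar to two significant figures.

coal seam: 1420 kg/m³ × 9.8 m/s² × 60 m = 8.350×10^5 Pa = 8.350 bar
upper-mantle rock: 3310 kg/m³ × 9.8 m/s² × 33900 m = 1.100×10^9 Pa = 10996 bar
dunite: 3250 kg/m³ × 9.8 m/s² × 15138 m = 4.821×10^8 Pa = 4821 bar
Total = 8.350 + 10996 + 4821 = 15826 bar

16000 bar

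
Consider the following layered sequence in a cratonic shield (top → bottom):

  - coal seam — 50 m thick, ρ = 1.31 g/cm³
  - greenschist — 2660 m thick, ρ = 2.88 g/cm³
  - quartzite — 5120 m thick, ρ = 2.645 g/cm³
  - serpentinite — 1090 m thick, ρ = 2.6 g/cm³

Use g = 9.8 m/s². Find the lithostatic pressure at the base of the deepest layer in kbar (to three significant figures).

2.36 kbar

coal seam: 1310 kg/m³ × 9.8 m/s² × 50 m = 6.419×10^5 Pa = 6.419×10^-3 kbar
greenschist: 2880 kg/m³ × 9.8 m/s² × 2660 m = 7.508×10^7 Pa = 0.7508 kbar
quartzite: 2645 kg/m³ × 9.8 m/s² × 5120 m = 1.327×10^8 Pa = 1.327 kbar
serpentinite: 2600 kg/m³ × 9.8 m/s² × 1090 m = 2.777×10^7 Pa = 0.2777 kbar
Total = 6.419×10^-3 + 0.7508 + 1.327 + 0.2777 = 2.3621 kbar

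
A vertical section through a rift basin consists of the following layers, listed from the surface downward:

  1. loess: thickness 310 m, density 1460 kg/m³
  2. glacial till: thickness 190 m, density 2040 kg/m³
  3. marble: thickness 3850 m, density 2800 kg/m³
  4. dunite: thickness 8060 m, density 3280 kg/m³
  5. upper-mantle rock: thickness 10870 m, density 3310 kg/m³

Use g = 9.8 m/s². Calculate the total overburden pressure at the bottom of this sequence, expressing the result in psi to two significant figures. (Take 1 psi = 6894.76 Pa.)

loess: 1460 kg/m³ × 9.8 m/s² × 310 m = 4.435×10^6 Pa = 643.3 psi
glacial till: 2040 kg/m³ × 9.8 m/s² × 190 m = 3.798×10^6 Pa = 550.9 psi
marble: 2800 kg/m³ × 9.8 m/s² × 3850 m = 1.056×10^8 Pa = 15322 psi
dunite: 3280 kg/m³ × 9.8 m/s² × 8060 m = 2.591×10^8 Pa = 37576 psi
upper-mantle rock: 3310 kg/m³ × 9.8 m/s² × 10870 m = 3.526×10^8 Pa = 51140 psi
Total = 643.3 + 550.9 + 15322 + 37576 + 51140 = 1.0523×10^5 psi

110000 psi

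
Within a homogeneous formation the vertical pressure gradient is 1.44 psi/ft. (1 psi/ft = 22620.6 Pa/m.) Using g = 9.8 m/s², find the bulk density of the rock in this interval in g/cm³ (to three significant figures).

ρ = (dP/dz)/g = 1.44 psi/ft / 9.8 m/s² = 32574 Pa/m / 9.8 m/s² = 3323.8 kg/m³
= 3.324 g/cm³

3.32 g/cm³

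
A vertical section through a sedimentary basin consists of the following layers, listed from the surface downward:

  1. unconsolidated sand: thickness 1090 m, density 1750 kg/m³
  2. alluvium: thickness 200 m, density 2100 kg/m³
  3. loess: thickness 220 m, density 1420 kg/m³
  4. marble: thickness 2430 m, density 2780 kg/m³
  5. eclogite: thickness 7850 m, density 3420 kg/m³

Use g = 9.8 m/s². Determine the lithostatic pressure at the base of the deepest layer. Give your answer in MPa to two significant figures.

360 MPa

unconsolidated sand: 1750 kg/m³ × 9.8 m/s² × 1090 m = 1.869×10^7 Pa = 18.69 MPa
alluvium: 2100 kg/m³ × 9.8 m/s² × 200 m = 4.116×10^6 Pa = 4.116 MPa
loess: 1420 kg/m³ × 9.8 m/s² × 220 m = 3.062×10^6 Pa = 3.062 MPa
marble: 2780 kg/m³ × 9.8 m/s² × 2430 m = 6.620×10^7 Pa = 66.20 MPa
eclogite: 3420 kg/m³ × 9.8 m/s² × 7850 m = 2.631×10^8 Pa = 263.1 MPa
Total = 18.69 + 4.116 + 3.062 + 66.20 + 263.1 = 355.17 MPa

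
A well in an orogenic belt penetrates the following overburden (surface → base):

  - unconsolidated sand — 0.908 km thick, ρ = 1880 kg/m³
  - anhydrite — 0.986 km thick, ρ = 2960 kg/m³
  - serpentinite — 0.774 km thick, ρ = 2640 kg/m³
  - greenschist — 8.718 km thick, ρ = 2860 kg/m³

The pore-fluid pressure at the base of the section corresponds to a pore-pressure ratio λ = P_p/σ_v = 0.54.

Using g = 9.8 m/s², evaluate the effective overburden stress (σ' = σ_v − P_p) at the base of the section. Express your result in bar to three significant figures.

Overburden (lithostatic) stress σ_v:
unconsolidated sand: 1880 kg/m³ × 9.8 m/s² × 908 m = 1.673×10^7 Pa = 16.73 MPa
anhydrite: 2960 kg/m³ × 9.8 m/s² × 986 m = 2.860×10^7 Pa = 28.60 MPa
serpentinite: 2640 kg/m³ × 9.8 m/s² × 774 m = 2.002×10^7 Pa = 20.02 MPa
greenschist: 2860 kg/m³ × 9.8 m/s² × 8718 m = 2.443×10^8 Pa = 244.3 MPa
Total = 16.73 + 28.60 + 20.02 + 244.3 = 309.70 MPa
Pore pressure P_p = λ·σ_v = 0.54 × 309.7 MPa = 167.2 MPa
Effective stress σ' = σ_v − P_p = 309.7 − 167.2 = 142.46 MPa = 1424.6 bar

1420 bar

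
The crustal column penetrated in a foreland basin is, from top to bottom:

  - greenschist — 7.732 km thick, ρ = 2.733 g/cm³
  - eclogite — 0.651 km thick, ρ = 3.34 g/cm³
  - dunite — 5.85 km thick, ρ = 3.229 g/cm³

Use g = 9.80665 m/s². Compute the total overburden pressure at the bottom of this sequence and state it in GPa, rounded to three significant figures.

0.414 GPa

greenschist: 2733 kg/m³ × 9.80665 m/s² × 7732 m = 2.072×10^8 Pa = 0.2072 GPa
eclogite: 3340 kg/m³ × 9.80665 m/s² × 651 m = 2.132×10^7 Pa = 0.02132 GPa
dunite: 3229 kg/m³ × 9.80665 m/s² × 5850 m = 1.852×10^8 Pa = 0.1852 GPa
Total = 0.2072 + 0.02132 + 0.1852 = 0.41380 GPa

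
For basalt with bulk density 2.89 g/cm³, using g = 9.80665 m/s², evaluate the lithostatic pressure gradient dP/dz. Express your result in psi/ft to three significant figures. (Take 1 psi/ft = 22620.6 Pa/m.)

dP/dz = ρg = 2890 kg/m³ × 9.80665 m/s² = 28341 Pa/m
= 28341 Pa/m × (1 psi/ft / 22621 Pa/m) = 1.2529 psi/ft

1.25 psi/ft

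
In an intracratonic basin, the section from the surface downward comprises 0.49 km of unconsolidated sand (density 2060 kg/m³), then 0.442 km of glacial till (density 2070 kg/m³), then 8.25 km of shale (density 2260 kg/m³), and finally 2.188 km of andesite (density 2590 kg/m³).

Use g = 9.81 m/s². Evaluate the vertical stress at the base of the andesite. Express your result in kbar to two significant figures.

unconsolidated sand: 2060 kg/m³ × 9.81 m/s² × 490 m = 9.902×10^6 Pa = 0.09902 kbar
glacial till: 2070 kg/m³ × 9.81 m/s² × 442 m = 8.976×10^6 Pa = 0.08976 kbar
shale: 2260 kg/m³ × 9.81 m/s² × 8250 m = 1.829×10^8 Pa = 1.829 kbar
andesite: 2590 kg/m³ × 9.81 m/s² × 2188 m = 5.559×10^7 Pa = 0.5559 kbar
Total = 0.09902 + 0.08976 + 1.829 + 0.5559 = 2.5738 kbar

2.6 kbar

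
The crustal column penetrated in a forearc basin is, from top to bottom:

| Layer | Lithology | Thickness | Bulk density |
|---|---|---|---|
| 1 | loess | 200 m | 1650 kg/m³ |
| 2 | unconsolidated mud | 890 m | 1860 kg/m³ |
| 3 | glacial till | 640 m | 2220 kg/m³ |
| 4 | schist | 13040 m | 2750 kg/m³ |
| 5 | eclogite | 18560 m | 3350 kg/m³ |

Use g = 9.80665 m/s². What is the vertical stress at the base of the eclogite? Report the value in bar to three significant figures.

loess: 1650 kg/m³ × 9.80665 m/s² × 200 m = 3.236×10^6 Pa = 32.36 bar
unconsolidated mud: 1860 kg/m³ × 9.80665 m/s² × 890 m = 1.623×10^7 Pa = 162.3 bar
glacial till: 2220 kg/m³ × 9.80665 m/s² × 640 m = 1.393×10^7 Pa = 139.3 bar
schist: 2750 kg/m³ × 9.80665 m/s² × 13040 m = 3.517×10^8 Pa = 3517 bar
eclogite: 3350 kg/m³ × 9.80665 m/s² × 18560 m = 6.097×10^8 Pa = 6097 bar
Total = 32.36 + 162.3 + 139.3 + 3517 + 6097 = 9948.1 bar

9950 bar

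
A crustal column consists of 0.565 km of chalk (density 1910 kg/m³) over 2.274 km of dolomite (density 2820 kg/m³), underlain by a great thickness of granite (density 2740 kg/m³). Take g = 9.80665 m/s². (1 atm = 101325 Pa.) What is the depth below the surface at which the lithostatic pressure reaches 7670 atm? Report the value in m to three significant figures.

Pressure at base of upper layers: 1910×9.80665×565 + 2820×9.80665×2274 = 7.347×10^7 Pa = 725.1 atm
Remaining pressure to be supplied by granite: 7.772×10^8 − 7.347×10^7 = 7.037×10^8 Pa
Additional depth in granite = 7.037×10^8 Pa / (2740 kg/m³ × 9.80665 m/s²) = 26189 m
Total depth = 2839 m + 26189 m = 29028 m

29000 m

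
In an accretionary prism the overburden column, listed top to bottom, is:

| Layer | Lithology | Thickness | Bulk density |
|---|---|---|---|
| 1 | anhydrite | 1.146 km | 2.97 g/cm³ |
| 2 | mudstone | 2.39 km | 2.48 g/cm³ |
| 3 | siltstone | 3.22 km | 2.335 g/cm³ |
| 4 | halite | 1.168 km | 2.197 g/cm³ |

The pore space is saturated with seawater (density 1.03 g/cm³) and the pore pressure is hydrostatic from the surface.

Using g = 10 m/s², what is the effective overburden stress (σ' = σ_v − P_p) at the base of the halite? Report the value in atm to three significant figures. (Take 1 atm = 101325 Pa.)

Overburden (lithostatic) stress σ_v:
anhydrite: 2970 kg/m³ × 10 m/s² × 1146 m = 3.404×10^7 Pa = 34.04 MPa
mudstone: 2480 kg/m³ × 10 m/s² × 2390 m = 5.927×10^7 Pa = 59.27 MPa
siltstone: 2335 kg/m³ × 10 m/s² × 3220 m = 7.519×10^7 Pa = 75.19 MPa
halite: 2197 kg/m³ × 10 m/s² × 1168 m = 2.566×10^7 Pa = 25.66 MPa
Total = 34.04 + 59.27 + 75.19 + 25.66 = 194.16 MPa
Pore pressure P_p = 1030 kg/m³ × 10 m/s² × 7924 m = 8.162×10^7 Pa = 81.62 MPa
Effective stress σ' = σ_v − P_p = 194.2 − 81.62 = 112.54 MPa = 1110.7 atm

1110 atm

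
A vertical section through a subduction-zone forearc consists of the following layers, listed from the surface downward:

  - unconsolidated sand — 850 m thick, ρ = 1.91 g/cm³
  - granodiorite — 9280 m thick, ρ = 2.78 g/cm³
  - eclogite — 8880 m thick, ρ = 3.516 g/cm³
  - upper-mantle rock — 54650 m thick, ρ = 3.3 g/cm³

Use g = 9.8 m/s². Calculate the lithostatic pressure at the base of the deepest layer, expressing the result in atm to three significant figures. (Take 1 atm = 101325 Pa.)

23100 atm

unconsolidated sand: 1910 kg/m³ × 9.8 m/s² × 850 m = 1.591×10^7 Pa = 157.0 atm
granodiorite: 2780 kg/m³ × 9.8 m/s² × 9280 m = 2.528×10^8 Pa = 2495 atm
eclogite: 3516 kg/m³ × 9.8 m/s² × 8880 m = 3.060×10^8 Pa = 3020 atm
upper-mantle rock: 3300 kg/m³ × 9.8 m/s² × 54650 m = 1.767×10^9 Pa = 17443 atm
Total = 157.0 + 2495 + 3020 + 17443 = 23115 atm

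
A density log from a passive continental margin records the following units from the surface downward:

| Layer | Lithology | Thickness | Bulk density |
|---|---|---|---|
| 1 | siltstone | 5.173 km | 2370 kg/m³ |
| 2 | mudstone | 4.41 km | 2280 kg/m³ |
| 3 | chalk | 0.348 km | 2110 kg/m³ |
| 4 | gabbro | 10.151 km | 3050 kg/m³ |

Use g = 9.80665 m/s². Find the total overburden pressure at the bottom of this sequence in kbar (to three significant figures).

siltstone: 2370 kg/m³ × 9.80665 m/s² × 5173 m = 1.202×10^8 Pa = 1.202 kbar
mudstone: 2280 kg/m³ × 9.80665 m/s² × 4410 m = 9.860×10^7 Pa = 0.9860 kbar
chalk: 2110 kg/m³ × 9.80665 m/s² × 348 m = 7.201×10^6 Pa = 0.07201 kbar
gabbro: 3050 kg/m³ × 9.80665 m/s² × 10151 m = 3.036×10^8 Pa = 3.036 kbar
Total = 1.202 + 0.9860 + 0.07201 + 3.036 = 5.2965 kbar

5.30 kbar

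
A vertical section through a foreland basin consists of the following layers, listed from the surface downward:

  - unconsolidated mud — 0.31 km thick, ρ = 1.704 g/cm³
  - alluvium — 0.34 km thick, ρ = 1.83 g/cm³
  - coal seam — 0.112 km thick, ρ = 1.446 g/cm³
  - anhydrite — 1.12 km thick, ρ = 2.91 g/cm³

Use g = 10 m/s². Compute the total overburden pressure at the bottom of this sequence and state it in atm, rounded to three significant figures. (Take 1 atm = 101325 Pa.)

unconsolidated mud: 1704 kg/m³ × 10 m/s² × 310 m = 5.282×10^6 Pa = 52.13 atm
alluvium: 1830 kg/m³ × 10 m/s² × 340 m = 6.222×10^6 Pa = 61.41 atm
coal seam: 1446 kg/m³ × 10 m/s² × 112 m = 1.620×10^6 Pa = 15.98 atm
anhydrite: 2910 kg/m³ × 10 m/s² × 1120 m = 3.259×10^7 Pa = 321.7 atm
Total = 52.13 + 61.41 + 15.98 + 321.7 = 451.18 atm

451 atm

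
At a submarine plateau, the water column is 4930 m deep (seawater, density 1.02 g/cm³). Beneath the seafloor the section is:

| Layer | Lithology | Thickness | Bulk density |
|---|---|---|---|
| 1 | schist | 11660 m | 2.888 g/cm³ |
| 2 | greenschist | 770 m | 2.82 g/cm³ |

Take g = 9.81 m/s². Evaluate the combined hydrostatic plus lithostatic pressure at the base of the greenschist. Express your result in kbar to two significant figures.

4.0 kbar

seawater: 1020 kg/m³ × 9.81 m/s² × 4930 m = 4.933×10^7 Pa = 0.4933 kbar
schist: 2888 kg/m³ × 9.81 m/s² × 11660 m = 3.303×10^8 Pa = 3.303 kbar
greenschist: 2820 kg/m³ × 9.81 m/s² × 770 m = 2.130×10^7 Pa = 0.2130 kbar
Total = 0.4933 + 3.303 + 0.2130 = 4.0097 kbar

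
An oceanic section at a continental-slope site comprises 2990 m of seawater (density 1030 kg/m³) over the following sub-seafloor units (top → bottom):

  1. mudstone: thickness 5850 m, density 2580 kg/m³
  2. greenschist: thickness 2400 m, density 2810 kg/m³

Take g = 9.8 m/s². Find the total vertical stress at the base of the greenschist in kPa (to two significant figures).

240000 kPa

seawater: 1030 kg/m³ × 9.8 m/s² × 2990 m = 3.018×10^7 Pa = 30181 kPa
mudstone: 2580 kg/m³ × 9.8 m/s² × 5850 m = 1.479×10^8 Pa = 1.479×10^5 kPa
greenschist: 2810 kg/m³ × 9.8 m/s² × 2400 m = 6.609×10^7 Pa = 66091 kPa
Total = 30181 + 1.479×10^5 + 66091 = 2.4418×10^5 kPa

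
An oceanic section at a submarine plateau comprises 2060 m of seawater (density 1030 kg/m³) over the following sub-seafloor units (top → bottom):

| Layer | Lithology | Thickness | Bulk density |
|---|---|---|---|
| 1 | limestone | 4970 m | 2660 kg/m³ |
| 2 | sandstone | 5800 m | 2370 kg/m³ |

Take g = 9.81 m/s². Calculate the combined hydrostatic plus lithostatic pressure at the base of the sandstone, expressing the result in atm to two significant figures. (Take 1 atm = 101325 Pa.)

seawater: 1030 kg/m³ × 9.81 m/s² × 2060 m = 2.081×10^7 Pa = 205.4 atm
limestone: 2660 kg/m³ × 9.81 m/s² × 4970 m = 1.297×10^8 Pa = 1280 atm
sandstone: 2370 kg/m³ × 9.81 m/s² × 5800 m = 1.348×10^8 Pa = 1331 atm
Total = 205.4 + 1280 + 1331 = 2816.2 atm

2800 atm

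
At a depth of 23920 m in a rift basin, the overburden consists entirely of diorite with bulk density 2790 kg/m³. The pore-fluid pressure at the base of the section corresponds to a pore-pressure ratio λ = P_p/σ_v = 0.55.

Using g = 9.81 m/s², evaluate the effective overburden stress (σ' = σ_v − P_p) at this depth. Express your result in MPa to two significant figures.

290 MPa

Overburden (lithostatic) stress σ_v:
diorite: 2790 kg/m³ × 9.81 m/s² × 23920 m = 6.547×10^8 Pa = 654.7 MPa
Pore pressure P_p = λ·σ_v = 0.55 × 654.7 MPa = 360.1 MPa
Effective stress σ' = σ_v − P_p = 654.7 − 360.1 = 294.61 MPa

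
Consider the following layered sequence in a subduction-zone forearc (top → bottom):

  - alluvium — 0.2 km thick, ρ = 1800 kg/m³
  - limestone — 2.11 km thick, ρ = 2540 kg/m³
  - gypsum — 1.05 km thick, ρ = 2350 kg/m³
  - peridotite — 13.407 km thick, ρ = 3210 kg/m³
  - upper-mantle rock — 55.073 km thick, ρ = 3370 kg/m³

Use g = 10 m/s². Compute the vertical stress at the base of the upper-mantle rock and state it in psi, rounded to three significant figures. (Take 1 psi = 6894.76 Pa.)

alluvium: 1800 kg/m³ × 10 m/s² × 200 m = 3.600×10^6 Pa = 522.1 psi
limestone: 2540 kg/m³ × 10 m/s² × 2110 m = 5.359×10^7 Pa = 7773 psi
gypsum: 2350 kg/m³ × 10 m/s² × 1050 m = 2.467×10^7 Pa = 3579 psi
peridotite: 3210 kg/m³ × 10 m/s² × 13407 m = 4.304×10^8 Pa = 62419 psi
upper-mantle rock: 3370 kg/m³ × 10 m/s² × 55073 m = 1.856×10^9 Pa = 2.692×10^5 psi
Total = 522.1 + 7773 + 3579 + 62419 + 2.692×10^5 = 3.4348×10^5 psi

343000 psi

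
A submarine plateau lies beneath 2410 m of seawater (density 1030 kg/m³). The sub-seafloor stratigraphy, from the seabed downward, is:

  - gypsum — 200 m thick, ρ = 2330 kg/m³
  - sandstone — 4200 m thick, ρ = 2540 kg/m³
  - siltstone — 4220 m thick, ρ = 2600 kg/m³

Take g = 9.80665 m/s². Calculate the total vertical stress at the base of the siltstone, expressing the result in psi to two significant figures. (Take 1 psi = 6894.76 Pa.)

seawater: 1030 kg/m³ × 9.80665 m/s² × 2410 m = 2.434×10^7 Pa = 3531 psi
gypsum: 2330 kg/m³ × 9.80665 m/s² × 200 m = 4.570×10^6 Pa = 662.8 psi
sandstone: 2540 kg/m³ × 9.80665 m/s² × 4200 m = 1.046×10^8 Pa = 15173 psi
siltstone: 2600 kg/m³ × 9.80665 m/s² × 4220 m = 1.076×10^8 Pa = 15606 psi
Total = 3531 + 662.8 + 15173 + 15606 = 34973 psi

35000 psi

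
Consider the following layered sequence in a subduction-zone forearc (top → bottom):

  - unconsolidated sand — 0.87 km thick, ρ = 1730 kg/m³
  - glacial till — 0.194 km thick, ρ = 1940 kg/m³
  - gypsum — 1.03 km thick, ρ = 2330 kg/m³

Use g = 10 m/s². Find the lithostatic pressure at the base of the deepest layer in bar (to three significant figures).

428 bar

unconsolidated sand: 1730 kg/m³ × 10 m/s² × 870 m = 1.505×10^7 Pa = 150.5 bar
glacial till: 1940 kg/m³ × 10 m/s² × 194 m = 3.764×10^6 Pa = 37.64 bar
gypsum: 2330 kg/m³ × 10 m/s² × 1030 m = 2.400×10^7 Pa = 240.0 bar
Total = 150.5 + 37.64 + 240.0 = 428.14 bar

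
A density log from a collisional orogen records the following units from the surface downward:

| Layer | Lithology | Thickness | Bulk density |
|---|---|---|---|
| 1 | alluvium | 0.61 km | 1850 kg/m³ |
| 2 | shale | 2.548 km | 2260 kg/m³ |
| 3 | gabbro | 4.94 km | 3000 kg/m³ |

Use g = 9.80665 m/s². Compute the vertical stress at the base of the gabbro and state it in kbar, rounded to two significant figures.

alluvium: 1850 kg/m³ × 9.80665 m/s² × 610 m = 1.107×10^7 Pa = 0.1107 kbar
shale: 2260 kg/m³ × 9.80665 m/s² × 2548 m = 5.647×10^7 Pa = 0.5647 kbar
gabbro: 3000 kg/m³ × 9.80665 m/s² × 4940 m = 1.453×10^8 Pa = 1.453 kbar
Total = 0.1107 + 0.5647 + 1.453 = 2.1287 kbar

2.1 kbar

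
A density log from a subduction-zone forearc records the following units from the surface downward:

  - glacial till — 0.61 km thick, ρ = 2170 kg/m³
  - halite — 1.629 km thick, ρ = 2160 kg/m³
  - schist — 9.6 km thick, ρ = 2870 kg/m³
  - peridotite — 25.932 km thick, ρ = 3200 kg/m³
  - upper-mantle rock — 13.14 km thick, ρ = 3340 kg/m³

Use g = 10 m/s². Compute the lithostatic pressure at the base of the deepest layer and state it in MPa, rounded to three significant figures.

glacial till: 2170 kg/m³ × 10 m/s² × 610 m = 1.324×10^7 Pa = 13.24 MPa
halite: 2160 kg/m³ × 10 m/s² × 1629 m = 3.519×10^7 Pa = 35.19 MPa
schist: 2870 kg/m³ × 10 m/s² × 9600 m = 2.755×10^8 Pa = 275.5 MPa
peridotite: 3200 kg/m³ × 10 m/s² × 25932 m = 8.298×10^8 Pa = 829.8 MPa
upper-mantle rock: 3340 kg/m³ × 10 m/s² × 13140 m = 4.389×10^8 Pa = 438.9 MPa
Total = 13.24 + 35.19 + 275.5 + 829.8 + 438.9 = 1592.6 MPa

1590 MPa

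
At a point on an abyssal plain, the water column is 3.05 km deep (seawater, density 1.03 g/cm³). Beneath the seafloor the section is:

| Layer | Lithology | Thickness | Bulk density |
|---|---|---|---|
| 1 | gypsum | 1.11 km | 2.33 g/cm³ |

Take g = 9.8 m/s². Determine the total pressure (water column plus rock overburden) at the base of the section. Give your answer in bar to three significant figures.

561 bar

seawater: 1030 kg/m³ × 9.8 m/s² × 3050 m = 3.079×10^7 Pa = 307.9 bar
gypsum: 2330 kg/m³ × 9.8 m/s² × 1110 m = 2.535×10^7 Pa = 253.5 bar
Total = 307.9 + 253.5 = 561.32 bar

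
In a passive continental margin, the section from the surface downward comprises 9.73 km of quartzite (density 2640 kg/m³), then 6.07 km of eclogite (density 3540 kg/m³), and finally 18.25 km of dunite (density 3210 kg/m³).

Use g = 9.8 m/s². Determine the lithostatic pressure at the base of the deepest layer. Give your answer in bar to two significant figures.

10000 bar

quartzite: 2640 kg/m³ × 9.8 m/s² × 9730 m = 2.517×10^8 Pa = 2517 bar
eclogite: 3540 kg/m³ × 9.8 m/s² × 6070 m = 2.106×10^8 Pa = 2106 bar
dunite: 3210 kg/m³ × 9.8 m/s² × 18250 m = 5.741×10^8 Pa = 5741 bar
Total = 2517 + 2106 + 5741 = 10364 bar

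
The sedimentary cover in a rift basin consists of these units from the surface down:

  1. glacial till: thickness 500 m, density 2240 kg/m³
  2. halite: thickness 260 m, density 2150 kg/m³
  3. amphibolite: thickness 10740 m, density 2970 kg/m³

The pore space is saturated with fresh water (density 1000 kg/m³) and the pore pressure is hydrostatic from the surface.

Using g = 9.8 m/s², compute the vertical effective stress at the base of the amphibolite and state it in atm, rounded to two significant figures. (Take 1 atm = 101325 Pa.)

2100 atm

Overburden (lithostatic) stress σ_v:
glacial till: 2240 kg/m³ × 9.8 m/s² × 500 m = 1.098×10^7 Pa = 10.98 MPa
halite: 2150 kg/m³ × 9.8 m/s² × 260 m = 5.478×10^6 Pa = 5.478 MPa
amphibolite: 2970 kg/m³ × 9.8 m/s² × 10740 m = 3.126×10^8 Pa = 312.6 MPa
Total = 10.98 + 5.478 + 312.6 = 329.05 MPa
Pore pressure P_p = 1000 kg/m³ × 9.8 m/s² × 11500 m = 1.127×10^8 Pa = 112.7 MPa
Effective stress σ' = σ_v − P_p = 329.1 − 112.7 = 216.35 MPa = 2135.2 atm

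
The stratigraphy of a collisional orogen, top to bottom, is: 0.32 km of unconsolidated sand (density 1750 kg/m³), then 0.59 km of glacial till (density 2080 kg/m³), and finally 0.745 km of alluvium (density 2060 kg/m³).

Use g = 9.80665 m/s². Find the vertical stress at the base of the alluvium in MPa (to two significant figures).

33 MPa

unconsolidated sand: 1750 kg/m³ × 9.80665 m/s² × 320 m = 5.492×10^6 Pa = 5.492 MPa
glacial till: 2080 kg/m³ × 9.80665 m/s² × 590 m = 1.203×10^7 Pa = 12.03 MPa
alluvium: 2060 kg/m³ × 9.80665 m/s² × 745 m = 1.505×10^7 Pa = 15.05 MPa
Total = 5.492 + 12.03 + 15.05 = 32.577 MPa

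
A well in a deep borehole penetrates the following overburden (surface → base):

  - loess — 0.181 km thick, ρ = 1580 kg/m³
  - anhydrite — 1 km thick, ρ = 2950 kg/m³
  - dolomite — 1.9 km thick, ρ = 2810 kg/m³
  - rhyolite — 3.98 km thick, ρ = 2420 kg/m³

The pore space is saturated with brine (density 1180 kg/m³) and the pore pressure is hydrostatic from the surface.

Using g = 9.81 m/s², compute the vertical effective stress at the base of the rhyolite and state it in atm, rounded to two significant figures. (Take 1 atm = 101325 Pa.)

Overburden (lithostatic) stress σ_v:
loess: 1580 kg/m³ × 9.81 m/s² × 181 m = 2.805×10^6 Pa = 2.805 MPa
anhydrite: 2950 kg/m³ × 9.81 m/s² × 1000 m = 2.894×10^7 Pa = 28.94 MPa
dolomite: 2810 kg/m³ × 9.81 m/s² × 1900 m = 5.238×10^7 Pa = 52.38 MPa
rhyolite: 2420 kg/m³ × 9.81 m/s² × 3980 m = 9.449×10^7 Pa = 94.49 MPa
Total = 2.805 + 28.94 + 52.38 + 94.49 = 178.61 MPa
Pore pressure P_p = 1180 kg/m³ × 9.81 m/s² × 7061 m = 8.174×10^7 Pa = 81.74 MPa
Effective stress σ' = σ_v − P_p = 178.6 − 81.74 = 96.870 MPa = 956.03 atm

960 atm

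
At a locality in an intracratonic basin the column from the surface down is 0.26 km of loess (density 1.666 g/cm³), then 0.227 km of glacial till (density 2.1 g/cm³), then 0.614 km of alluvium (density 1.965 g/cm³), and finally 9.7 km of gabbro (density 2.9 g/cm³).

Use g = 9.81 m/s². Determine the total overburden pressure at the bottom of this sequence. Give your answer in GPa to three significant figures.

loess: 1666 kg/m³ × 9.81 m/s² × 260 m = 4.249×10^6 Pa = 4.249×10^-3 GPa
glacial till: 2100 kg/m³ × 9.81 m/s² × 227 m = 4.676×10^6 Pa = 4.676×10^-3 GPa
alluvium: 1965 kg/m³ × 9.81 m/s² × 614 m = 1.184×10^7 Pa = 0.01184 GPa
gabbro: 2900 kg/m³ × 9.81 m/s² × 9700 m = 2.760×10^8 Pa = 0.2760 GPa
Total = 4.249×10^-3 + 4.676×10^-3 + 0.01184 + 0.2760 = 0.29672 GPa

0.297 GPa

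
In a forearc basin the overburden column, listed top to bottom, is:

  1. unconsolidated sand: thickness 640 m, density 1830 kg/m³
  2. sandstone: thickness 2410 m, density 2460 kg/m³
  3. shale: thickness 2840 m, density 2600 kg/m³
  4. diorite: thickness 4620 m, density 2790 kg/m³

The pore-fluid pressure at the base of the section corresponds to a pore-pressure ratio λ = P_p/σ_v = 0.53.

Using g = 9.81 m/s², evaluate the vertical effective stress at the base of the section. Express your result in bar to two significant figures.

Overburden (lithostatic) stress σ_v:
unconsolidated sand: 1830 kg/m³ × 9.81 m/s² × 640 m = 1.149×10^7 Pa = 11.49 MPa
sandstone: 2460 kg/m³ × 9.81 m/s² × 2410 m = 5.816×10^7 Pa = 58.16 MPa
shale: 2600 kg/m³ × 9.81 m/s² × 2840 m = 7.244×10^7 Pa = 72.44 MPa
diorite: 2790 kg/m³ × 9.81 m/s² × 4620 m = 1.264×10^8 Pa = 126.4 MPa
Total = 11.49 + 58.16 + 72.44 + 126.4 = 268.54 MPa
Pore pressure P_p = λ·σ_v = 0.53 × 268.5 MPa = 142.3 MPa
Effective stress σ' = σ_v − P_p = 268.5 − 142.3 = 126.21 MPa = 1262.1 bar

1300 bar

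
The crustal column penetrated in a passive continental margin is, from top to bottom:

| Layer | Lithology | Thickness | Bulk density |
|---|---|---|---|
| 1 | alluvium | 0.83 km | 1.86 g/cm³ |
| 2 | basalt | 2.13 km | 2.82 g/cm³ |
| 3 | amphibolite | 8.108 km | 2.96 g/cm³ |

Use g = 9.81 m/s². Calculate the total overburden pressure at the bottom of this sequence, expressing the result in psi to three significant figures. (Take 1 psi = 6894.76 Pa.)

alluvium: 1860 kg/m³ × 9.81 m/s² × 830 m = 1.514×10^7 Pa = 2197 psi
basalt: 2820 kg/m³ × 9.81 m/s² × 2130 m = 5.892×10^7 Pa = 8546 psi
amphibolite: 2960 kg/m³ × 9.81 m/s² × 8108 m = 2.354×10^8 Pa = 34147 psi
Total = 2197 + 8546 + 34147 = 44890 psi

44900 psi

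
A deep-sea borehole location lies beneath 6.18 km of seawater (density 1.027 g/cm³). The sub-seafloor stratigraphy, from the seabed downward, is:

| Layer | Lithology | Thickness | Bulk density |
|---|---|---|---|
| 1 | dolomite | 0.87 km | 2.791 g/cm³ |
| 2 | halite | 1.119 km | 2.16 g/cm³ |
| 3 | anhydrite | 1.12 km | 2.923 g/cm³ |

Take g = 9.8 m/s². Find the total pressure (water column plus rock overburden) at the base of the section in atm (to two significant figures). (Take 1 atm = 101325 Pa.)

1400 atm

seawater: 1027 kg/m³ × 9.8 m/s² × 6180 m = 6.220×10^7 Pa = 613.9 atm
dolomite: 2791 kg/m³ × 9.8 m/s² × 870 m = 2.380×10^7 Pa = 234.8 atm
halite: 2160 kg/m³ × 9.8 m/s² × 1119 m = 2.369×10^7 Pa = 233.8 atm
anhydrite: 2923 kg/m³ × 9.8 m/s² × 1120 m = 3.208×10^7 Pa = 316.6 atm
Total = 613.9 + 234.8 + 233.8 + 316.6 = 1399.1 atm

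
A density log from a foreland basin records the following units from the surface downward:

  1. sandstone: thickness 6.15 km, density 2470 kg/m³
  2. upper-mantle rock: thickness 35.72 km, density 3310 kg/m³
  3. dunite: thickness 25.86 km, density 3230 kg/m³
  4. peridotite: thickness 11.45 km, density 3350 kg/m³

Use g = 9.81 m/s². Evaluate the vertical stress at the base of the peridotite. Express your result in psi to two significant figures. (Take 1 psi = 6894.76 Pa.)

360000 psi

sandstone: 2470 kg/m³ × 9.81 m/s² × 6150 m = 1.490×10^8 Pa = 21613 psi
upper-mantle rock: 3310 kg/m³ × 9.81 m/s² × 35720 m = 1.160×10^9 Pa = 1.682×10^5 psi
dunite: 3230 kg/m³ × 9.81 m/s² × 25860 m = 8.194×10^8 Pa = 1.188×10^5 psi
peridotite: 3350 kg/m³ × 9.81 m/s² × 11450 m = 3.763×10^8 Pa = 54576 psi
Total = 21613 + 1.682×10^5 + 1.188×10^5 + 54576 = 3.6326×10^5 psi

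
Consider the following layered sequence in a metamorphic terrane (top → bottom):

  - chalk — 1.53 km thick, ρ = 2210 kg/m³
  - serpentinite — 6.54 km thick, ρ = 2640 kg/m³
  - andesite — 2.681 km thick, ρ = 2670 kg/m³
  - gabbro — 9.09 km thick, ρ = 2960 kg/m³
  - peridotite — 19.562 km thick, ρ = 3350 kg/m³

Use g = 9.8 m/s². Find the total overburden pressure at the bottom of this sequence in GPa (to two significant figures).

1.2 GPa

chalk: 2210 kg/m³ × 9.8 m/s² × 1530 m = 3.314×10^7 Pa = 0.03314 GPa
serpentinite: 2640 kg/m³ × 9.8 m/s² × 6540 m = 1.692×10^8 Pa = 0.1692 GPa
andesite: 2670 kg/m³ × 9.8 m/s² × 2681 m = 7.015×10^7 Pa = 0.07015 GPa
gabbro: 2960 kg/m³ × 9.8 m/s² × 9090 m = 2.637×10^8 Pa = 0.2637 GPa
peridotite: 3350 kg/m³ × 9.8 m/s² × 19562 m = 6.422×10^8 Pa = 0.6422 GPa
Total = 0.03314 + 0.1692 + 0.07015 + 0.2637 + 0.6422 = 1.1784 GPa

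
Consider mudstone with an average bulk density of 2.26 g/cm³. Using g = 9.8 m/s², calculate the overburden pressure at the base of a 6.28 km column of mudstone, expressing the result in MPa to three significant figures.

139 MPa

mudstone: 2260 kg/m³ × 9.8 m/s² × 6280 m = 1.391×10^8 Pa = 139.1 MPa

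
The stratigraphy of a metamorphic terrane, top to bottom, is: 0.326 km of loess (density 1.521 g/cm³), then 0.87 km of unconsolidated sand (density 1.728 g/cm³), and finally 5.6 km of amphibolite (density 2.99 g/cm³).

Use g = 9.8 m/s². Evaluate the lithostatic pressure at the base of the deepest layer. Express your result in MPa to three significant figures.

184 MPa

loess: 1521 kg/m³ × 9.8 m/s² × 326 m = 4.859×10^6 Pa = 4.859 MPa
unconsolidated sand: 1728 kg/m³ × 9.8 m/s² × 870 m = 1.473×10^7 Pa = 14.73 MPa
amphibolite: 2990 kg/m³ × 9.8 m/s² × 5600 m = 1.641×10^8 Pa = 164.1 MPa
Total = 4.859 + 14.73 + 164.1 = 183.68 MPa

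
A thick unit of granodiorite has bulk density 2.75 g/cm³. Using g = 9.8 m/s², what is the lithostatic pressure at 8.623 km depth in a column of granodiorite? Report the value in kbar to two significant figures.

granodiorite: 2750 kg/m³ × 9.8 m/s² × 8623 m = 2.324×10^8 Pa = 2.324 kbar

2.3 kbar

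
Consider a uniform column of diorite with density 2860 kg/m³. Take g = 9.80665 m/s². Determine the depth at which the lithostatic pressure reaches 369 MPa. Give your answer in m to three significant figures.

h = P/(ρg) = 369 MPa / (2860 kg/m³ × 9.80665 m/s²) = 3.690×10^8 Pa / 28047 Pa/m = 13156 m

13200 m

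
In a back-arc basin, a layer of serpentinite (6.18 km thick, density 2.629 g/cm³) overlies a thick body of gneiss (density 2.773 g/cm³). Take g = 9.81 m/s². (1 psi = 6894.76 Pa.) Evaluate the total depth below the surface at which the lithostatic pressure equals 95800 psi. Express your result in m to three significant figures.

Pressure at base of upper layers: 2629×9.81×6180 = 1.594×10^8 Pa = 23117 psi
Remaining pressure to be supplied by gneiss: 6.605×10^8 − 1.594×10^8 = 5.011×10^8 Pa
Additional depth in gneiss = 5.011×10^8 Pa / (2773 kg/m³ × 9.81 m/s²) = 18422 m
Total depth = 6180 m + 18422 m = 24602 m

24600 m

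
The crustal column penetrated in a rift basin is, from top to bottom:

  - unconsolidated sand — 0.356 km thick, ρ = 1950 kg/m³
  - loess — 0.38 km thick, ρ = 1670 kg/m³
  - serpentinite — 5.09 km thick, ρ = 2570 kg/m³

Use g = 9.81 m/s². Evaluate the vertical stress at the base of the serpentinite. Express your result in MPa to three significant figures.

unconsolidated sand: 1950 kg/m³ × 9.81 m/s² × 356 m = 6.810×10^6 Pa = 6.810 MPa
loess: 1670 kg/m³ × 9.81 m/s² × 380 m = 6.225×10^6 Pa = 6.225 MPa
serpentinite: 2570 kg/m³ × 9.81 m/s² × 5090 m = 1.283×10^8 Pa = 128.3 MPa
Total = 6.810 + 6.225 + 128.3 = 141.36 MPa

141 MPa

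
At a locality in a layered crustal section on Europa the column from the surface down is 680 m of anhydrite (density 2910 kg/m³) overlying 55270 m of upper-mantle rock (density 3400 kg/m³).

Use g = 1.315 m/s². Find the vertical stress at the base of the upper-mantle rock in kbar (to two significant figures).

anhydrite: 2910 kg/m³ × 1.315 m/s² × 680 m = 2.602×10^6 Pa = 0.02602 kbar
upper-mantle rock: 3400 kg/m³ × 1.315 m/s² × 55270 m = 2.471×10^8 Pa = 2.471 kbar
Total = 0.02602 + 2.471 = 2.4971 kbar

2.5 kbar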